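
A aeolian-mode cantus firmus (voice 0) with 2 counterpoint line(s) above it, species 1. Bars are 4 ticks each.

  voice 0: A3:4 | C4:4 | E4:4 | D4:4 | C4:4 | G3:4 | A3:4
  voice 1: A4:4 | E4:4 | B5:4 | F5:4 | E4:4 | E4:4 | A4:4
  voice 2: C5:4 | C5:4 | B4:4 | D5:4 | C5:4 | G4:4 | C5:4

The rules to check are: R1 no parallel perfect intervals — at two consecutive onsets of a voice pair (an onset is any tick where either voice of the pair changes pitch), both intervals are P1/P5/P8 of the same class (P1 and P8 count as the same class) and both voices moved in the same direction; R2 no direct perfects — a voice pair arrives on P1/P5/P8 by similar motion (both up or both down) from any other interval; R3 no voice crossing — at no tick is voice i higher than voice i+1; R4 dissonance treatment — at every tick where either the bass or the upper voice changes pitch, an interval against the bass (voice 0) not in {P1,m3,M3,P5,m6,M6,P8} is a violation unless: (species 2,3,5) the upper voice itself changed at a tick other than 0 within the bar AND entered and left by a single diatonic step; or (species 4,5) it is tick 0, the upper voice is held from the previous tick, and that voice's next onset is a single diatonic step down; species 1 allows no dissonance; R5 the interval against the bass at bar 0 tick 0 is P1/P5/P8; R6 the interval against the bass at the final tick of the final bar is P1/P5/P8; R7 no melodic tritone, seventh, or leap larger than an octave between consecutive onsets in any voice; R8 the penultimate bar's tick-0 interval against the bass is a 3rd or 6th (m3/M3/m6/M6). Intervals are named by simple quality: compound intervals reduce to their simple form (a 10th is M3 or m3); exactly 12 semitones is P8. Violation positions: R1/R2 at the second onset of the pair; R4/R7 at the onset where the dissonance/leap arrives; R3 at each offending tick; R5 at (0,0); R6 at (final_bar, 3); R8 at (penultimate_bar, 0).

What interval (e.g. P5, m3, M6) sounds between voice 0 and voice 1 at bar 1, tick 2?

M3

voice 0=C4 voice 1=E4 -> M3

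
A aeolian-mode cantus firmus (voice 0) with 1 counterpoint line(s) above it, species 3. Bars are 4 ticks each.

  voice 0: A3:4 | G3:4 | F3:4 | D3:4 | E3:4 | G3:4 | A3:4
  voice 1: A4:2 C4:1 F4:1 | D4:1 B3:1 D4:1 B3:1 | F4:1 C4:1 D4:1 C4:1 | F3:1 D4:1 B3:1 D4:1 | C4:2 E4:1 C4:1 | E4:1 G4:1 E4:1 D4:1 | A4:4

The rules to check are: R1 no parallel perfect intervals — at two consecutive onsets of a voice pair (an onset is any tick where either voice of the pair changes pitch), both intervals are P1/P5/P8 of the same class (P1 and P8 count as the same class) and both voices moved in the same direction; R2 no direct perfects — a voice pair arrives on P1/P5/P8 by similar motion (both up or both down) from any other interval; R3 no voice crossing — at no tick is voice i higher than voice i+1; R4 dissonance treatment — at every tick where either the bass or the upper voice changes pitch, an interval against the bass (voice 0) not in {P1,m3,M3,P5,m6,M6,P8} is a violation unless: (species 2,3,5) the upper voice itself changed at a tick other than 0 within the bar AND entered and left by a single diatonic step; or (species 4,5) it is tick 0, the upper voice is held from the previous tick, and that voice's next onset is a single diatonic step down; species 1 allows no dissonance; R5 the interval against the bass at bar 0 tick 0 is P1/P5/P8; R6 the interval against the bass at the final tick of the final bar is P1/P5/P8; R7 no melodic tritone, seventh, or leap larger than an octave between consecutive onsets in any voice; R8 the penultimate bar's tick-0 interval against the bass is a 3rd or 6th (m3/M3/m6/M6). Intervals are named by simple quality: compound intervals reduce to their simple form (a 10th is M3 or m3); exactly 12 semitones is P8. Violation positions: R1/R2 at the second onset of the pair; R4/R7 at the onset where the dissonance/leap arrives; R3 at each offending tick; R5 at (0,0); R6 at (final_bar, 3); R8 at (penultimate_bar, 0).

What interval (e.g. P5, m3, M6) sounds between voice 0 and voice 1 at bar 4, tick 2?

voice 0=E3 voice 1=E4 -> P8

P8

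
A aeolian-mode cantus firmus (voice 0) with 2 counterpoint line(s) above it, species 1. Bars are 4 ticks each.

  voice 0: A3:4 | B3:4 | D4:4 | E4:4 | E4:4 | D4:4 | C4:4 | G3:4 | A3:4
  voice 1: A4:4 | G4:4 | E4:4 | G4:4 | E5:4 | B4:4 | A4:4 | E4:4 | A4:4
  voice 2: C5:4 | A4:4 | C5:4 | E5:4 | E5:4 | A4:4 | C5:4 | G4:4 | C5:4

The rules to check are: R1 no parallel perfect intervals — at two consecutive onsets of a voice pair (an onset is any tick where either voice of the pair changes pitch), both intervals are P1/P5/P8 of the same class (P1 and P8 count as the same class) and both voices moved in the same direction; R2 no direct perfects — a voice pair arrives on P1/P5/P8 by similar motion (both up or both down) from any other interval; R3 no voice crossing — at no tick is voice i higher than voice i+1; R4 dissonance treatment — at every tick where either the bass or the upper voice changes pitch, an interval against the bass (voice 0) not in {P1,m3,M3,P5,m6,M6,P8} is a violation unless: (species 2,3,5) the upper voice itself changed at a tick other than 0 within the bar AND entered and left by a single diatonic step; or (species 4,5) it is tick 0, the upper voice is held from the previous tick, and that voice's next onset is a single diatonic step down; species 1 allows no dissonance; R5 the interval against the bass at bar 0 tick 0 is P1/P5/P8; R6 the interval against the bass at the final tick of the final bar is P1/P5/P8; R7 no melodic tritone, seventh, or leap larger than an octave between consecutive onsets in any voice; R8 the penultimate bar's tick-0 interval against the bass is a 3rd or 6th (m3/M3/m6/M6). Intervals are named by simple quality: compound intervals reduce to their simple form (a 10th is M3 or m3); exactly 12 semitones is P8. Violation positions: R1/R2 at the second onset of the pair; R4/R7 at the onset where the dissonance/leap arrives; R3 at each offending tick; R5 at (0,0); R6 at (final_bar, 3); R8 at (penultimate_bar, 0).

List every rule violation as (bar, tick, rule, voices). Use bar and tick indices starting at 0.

bar 0: v0=A3 v1=A4 v2=C5 downbeat m3
bar 1: v0=B3 v1=G4 v2=A4 downbeat m7
bar 2: v0=D4 v1=E4 v2=C5 downbeat m7
bar 3: v0=E4 v1=G4 v2=E5 downbeat P8
bar 4: v0=E4 v1=E5 v2=E5 downbeat P8
bar 5: v0=D4 v1=B4 v2=A4 downbeat P5
bar 6: v0=C4 v1=A4 v2=C5 downbeat P8
bar 7: v0=G3 v1=E4 v2=G4 downbeat P8
bar 8: v0=A3 v1=A4 v2=C5 downbeat m3
  -> R5 @ bar 0 tick 0 v(0, 2): opens on m3
  -> R4 @ bar 1 tick 0 v(0, 2): B3/A4 m7 untreated
  -> R4 @ bar 2 tick 0 v(0, 1): D4/E4 M2 untreated
  -> R4 @ bar 2 tick 0 v(0, 2): D4/C5 m7 untreated
  -> R2 @ bar 3 tick 0 v(0, 2): D4/C5 m7 -> E4/E5 P8 similar
  -> R2 @ bar 5 tick 0 v(0, 2): E4/E5 P8 -> D4/A4 P5 similar
  -> R3 @ bar 5 tick 0 v(1, 2): B4 above A4
  -> R3 @ bar 5 tick 1 v(1, 2): B4 above A4
  -> R3 @ bar 5 tick 2 v(1, 2): B4 above A4
  -> R3 @ bar 5 tick 3 v(1, 2): B4 above A4
  -> R1 @ bar 7 tick 0 v(0, 2): C4/C5 P8 -> G3/G4 P8 similar
  -> R8 @ bar 7 tick 0 v(0, 2): penult P8 not 3rd/6th
  -> R2 @ bar 8 tick 0 v(0, 1): G3/E4 M6 -> A3/A4 P8 similar
  -> R6 @ bar 8 tick 3 v(0, 2): closes on m3

(0, 0, R5, (0, 2))
(1, 0, R4, (0, 2))
(2, 0, R4, (0, 1))
(2, 0, R4, (0, 2))
(3, 0, R2, (0, 2))
(5, 0, R2, (0, 2))
(5, 0, R3, (1, 2))
(5, 1, R3, (1, 2))
(5, 2, R3, (1, 2))
(5, 3, R3, (1, 2))
(7, 0, R1, (0, 2))
(7, 0, R8, (0, 2))
(8, 0, R2, (0, 1))
(8, 3, R6, (0, 2))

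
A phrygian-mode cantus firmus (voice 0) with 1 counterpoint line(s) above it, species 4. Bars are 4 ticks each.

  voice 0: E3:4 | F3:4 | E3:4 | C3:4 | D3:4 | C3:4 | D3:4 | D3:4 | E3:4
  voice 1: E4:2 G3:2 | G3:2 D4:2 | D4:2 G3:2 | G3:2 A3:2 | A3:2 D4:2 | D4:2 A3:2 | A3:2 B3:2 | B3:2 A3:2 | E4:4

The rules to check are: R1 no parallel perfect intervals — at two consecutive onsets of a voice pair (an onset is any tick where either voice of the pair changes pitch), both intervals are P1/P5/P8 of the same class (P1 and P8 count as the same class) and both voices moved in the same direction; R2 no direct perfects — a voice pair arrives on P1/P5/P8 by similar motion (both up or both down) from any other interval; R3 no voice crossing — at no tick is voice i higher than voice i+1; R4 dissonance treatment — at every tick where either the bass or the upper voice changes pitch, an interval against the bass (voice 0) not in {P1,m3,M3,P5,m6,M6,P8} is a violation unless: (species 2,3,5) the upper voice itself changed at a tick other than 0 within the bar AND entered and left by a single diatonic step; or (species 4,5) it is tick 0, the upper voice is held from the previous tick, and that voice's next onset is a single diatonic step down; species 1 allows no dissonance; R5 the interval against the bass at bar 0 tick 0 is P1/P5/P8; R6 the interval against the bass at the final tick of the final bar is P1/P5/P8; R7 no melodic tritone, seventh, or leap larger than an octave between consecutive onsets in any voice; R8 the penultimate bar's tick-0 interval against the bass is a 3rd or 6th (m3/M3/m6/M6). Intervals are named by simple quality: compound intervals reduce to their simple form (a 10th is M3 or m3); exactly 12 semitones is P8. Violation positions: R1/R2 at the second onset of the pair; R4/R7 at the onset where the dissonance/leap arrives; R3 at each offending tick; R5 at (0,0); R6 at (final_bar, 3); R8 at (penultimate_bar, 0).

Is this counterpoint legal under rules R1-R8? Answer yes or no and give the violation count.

bar 0: v0=E3 v1=E4 (P8)
bar 1: v0=F3 v1=G3 (M2)
bar 2: v0=E3 v1=D4 (m7)
bar 3: v0=C3 v1=G3 (P5)
bar 4: v0=D3 v1=A3 (P5)
bar 5: v0=C3 v1=D4 (M2)
bar 6: v0=D3 v1=A3 (P5)
bar 7: v0=D3 v1=B3 (M6)
bar 8: v0=E3 v1=E4 (P8)
  R4 @ bar1.0: F3/G3 M2 untreated
  R4 @ bar2.0: E3/D4 m7 untreated
  R4 @ bar5.0: C3/D4 M2 untreated
  R2 @ bar8.0: D3/A3 P5 -> E3/E4 P8 similar

No (4 violations)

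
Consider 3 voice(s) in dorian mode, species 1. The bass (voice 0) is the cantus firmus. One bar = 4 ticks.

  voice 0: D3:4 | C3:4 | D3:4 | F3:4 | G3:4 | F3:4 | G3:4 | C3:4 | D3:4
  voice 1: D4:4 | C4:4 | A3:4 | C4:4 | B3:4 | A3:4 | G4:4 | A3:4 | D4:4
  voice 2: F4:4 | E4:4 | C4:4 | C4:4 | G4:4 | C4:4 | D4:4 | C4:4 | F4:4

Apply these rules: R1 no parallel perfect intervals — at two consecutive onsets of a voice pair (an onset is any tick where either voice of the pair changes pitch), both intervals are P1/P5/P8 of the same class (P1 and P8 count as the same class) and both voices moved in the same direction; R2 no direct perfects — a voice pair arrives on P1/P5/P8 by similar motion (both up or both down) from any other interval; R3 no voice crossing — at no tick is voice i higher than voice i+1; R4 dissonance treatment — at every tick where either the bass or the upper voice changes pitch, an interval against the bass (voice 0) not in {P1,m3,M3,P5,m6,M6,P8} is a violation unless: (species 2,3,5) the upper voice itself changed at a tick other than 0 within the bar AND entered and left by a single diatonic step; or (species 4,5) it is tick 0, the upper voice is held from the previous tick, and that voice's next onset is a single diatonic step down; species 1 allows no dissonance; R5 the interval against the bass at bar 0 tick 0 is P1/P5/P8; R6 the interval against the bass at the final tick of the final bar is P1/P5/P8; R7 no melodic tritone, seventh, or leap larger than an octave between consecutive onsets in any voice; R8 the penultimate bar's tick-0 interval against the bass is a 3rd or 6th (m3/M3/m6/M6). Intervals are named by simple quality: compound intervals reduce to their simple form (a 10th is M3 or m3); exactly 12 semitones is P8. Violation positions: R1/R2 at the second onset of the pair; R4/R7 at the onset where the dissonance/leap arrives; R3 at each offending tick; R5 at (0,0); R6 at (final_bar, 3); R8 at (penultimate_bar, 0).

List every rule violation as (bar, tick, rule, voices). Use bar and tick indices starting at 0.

bar 0: v0=D3 v1=D4 v2=F4 downbeat m3
bar 1: v0=C3 v1=C4 v2=E4 downbeat M3
bar 2: v0=D3 v1=A3 v2=C4 downbeat m7
bar 3: v0=F3 v1=C4 v2=C4 downbeat P5
bar 4: v0=G3 v1=B3 v2=G4 downbeat P8
bar 5: v0=F3 v1=A3 v2=C4 downbeat P5
bar 6: v0=G3 v1=G4 v2=D4 downbeat P5
bar 7: v0=C3 v1=A3 v2=C4 downbeat P8
bar 8: v0=D3 v1=D4 v2=F4 downbeat m3
  -> R5 @ bar 0 tick 0 v(0, 2): opens on m3
  -> R1 @ bar 1 tick 0 v(0, 1): D3/D4 P8 -> C3/C4 P8 similar
  -> R4 @ bar 2 tick 0 v(0, 2): D3/C4 m7 untreated
  -> R1 @ bar 3 tick 0 v(0, 1): D3/A3 P5 -> F3/C4 P5 similar
  -> R2 @ bar 4 tick 0 v(0, 2): F3/C4 P5 -> G3/G4 P8 similar
  -> R2 @ bar 5 tick 0 v(0, 2): G3/G4 P8 -> F3/C4 P5 similar
  -> R1 @ bar 6 tick 0 v(0, 2): F3/C4 P5 -> G3/D4 P5 similar
  -> R2 @ bar 6 tick 0 v(0, 1): F3/A3 M3 -> G3/G4 P8 similar
  -> R3 @ bar 6 tick 0 v(1, 2): G4 above D4
  -> R7 @ bar 6 tick 0 v(1,): A3->G4 leap 10st
  -> R3 @ bar 6 tick 1 v(1, 2): G4 above D4
  -> R3 @ bar 6 tick 2 v(1, 2): G4 above D4
  -> R3 @ bar 6 tick 3 v(1, 2): G4 above D4
  -> R2 @ bar 7 tick 0 v(0, 2): G3/D4 P5 -> C3/C4 P8 similar
  -> R7 @ bar 7 tick 0 v(1,): G4->A3 leap 10st
  -> R8 @ bar 7 tick 0 v(0, 2): penult P8 not 3rd/6th
  -> R2 @ bar 8 tick 0 v(0, 1): C3/A3 M6 -> D3/D4 P8 similar
  -> R6 @ bar 8 tick 3 v(0, 2): closes on m3

(0, 0, R5, (0, 2))
(1, 0, R1, (0, 1))
(2, 0, R4, (0, 2))
(3, 0, R1, (0, 1))
(4, 0, R2, (0, 2))
(5, 0, R2, (0, 2))
(6, 0, R1, (0, 2))
(6, 0, R2, (0, 1))
(6, 0, R3, (1, 2))
(6, 0, R7, (1,))
(6, 1, R3, (1, 2))
(6, 2, R3, (1, 2))
(6, 3, R3, (1, 2))
(7, 0, R2, (0, 2))
(7, 0, R7, (1,))
(7, 0, R8, (0, 2))
(8, 0, R2, (0, 1))
(8, 3, R6, (0, 2))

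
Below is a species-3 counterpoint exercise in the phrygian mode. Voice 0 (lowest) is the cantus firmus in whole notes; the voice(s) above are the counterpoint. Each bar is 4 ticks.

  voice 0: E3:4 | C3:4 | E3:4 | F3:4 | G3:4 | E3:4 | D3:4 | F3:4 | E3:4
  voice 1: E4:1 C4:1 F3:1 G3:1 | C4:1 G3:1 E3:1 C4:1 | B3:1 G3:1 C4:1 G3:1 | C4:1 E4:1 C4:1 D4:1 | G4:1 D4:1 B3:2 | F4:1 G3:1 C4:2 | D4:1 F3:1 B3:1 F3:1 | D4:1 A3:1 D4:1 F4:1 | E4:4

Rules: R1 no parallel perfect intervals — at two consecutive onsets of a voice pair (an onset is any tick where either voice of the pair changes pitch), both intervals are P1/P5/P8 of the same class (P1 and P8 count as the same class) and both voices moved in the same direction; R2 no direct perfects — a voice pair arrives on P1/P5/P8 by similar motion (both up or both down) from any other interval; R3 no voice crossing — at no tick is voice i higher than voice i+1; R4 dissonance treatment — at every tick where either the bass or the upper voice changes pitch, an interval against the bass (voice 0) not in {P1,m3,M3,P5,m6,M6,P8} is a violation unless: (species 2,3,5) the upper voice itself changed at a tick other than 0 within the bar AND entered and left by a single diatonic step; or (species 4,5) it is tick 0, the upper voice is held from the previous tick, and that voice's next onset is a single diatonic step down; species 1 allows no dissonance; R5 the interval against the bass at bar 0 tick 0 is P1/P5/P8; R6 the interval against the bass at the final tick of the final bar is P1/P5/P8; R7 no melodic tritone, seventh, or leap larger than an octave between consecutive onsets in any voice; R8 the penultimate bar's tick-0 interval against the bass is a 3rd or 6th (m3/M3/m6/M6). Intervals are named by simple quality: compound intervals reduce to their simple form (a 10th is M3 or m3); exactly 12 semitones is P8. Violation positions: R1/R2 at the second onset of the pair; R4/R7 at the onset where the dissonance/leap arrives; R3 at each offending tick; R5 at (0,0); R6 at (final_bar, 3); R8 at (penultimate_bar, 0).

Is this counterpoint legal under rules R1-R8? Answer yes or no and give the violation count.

bar 0: v0=E3 v1=E4 (P8)
bar 1: v0=C3 v1=C4 (P8)
bar 2: v0=E3 v1=B3 (P5)
bar 3: v0=F3 v1=C4 (P5)
bar 4: v0=G3 v1=G4 (P8)
bar 5: v0=E3 v1=F4 (m2)
bar 6: v0=D3 v1=D4 (P8)
bar 7: v0=F3 v1=D4 (M6)
bar 8: v0=E3 v1=E4 (P8)
  R4 @ bar0.2: E3/F3 m2 untreated
  R2 @ bar3.0: E3/G3 m3 -> F3/C4 P5 similar
  R4 @ bar3.1: F3/E4 M7 untreated
  R2 @ bar4.0: F3/D4 M6 -> G3/G4 P8 similar
  R4 @ bar5.0: E3/F4 m2 untreated
  R7 @ bar5.0: B3->F4 leap 6st
  R7 @ bar5.1: F4->G3 leap 10st
  R7 @ bar6.2: F3->B3 leap 6st
  R7 @ bar6.3: B3->F3 leap 6st
  R1 @ bar8.0: F3/F4 P8 -> E3/E4 P8 similar

No (10 violations)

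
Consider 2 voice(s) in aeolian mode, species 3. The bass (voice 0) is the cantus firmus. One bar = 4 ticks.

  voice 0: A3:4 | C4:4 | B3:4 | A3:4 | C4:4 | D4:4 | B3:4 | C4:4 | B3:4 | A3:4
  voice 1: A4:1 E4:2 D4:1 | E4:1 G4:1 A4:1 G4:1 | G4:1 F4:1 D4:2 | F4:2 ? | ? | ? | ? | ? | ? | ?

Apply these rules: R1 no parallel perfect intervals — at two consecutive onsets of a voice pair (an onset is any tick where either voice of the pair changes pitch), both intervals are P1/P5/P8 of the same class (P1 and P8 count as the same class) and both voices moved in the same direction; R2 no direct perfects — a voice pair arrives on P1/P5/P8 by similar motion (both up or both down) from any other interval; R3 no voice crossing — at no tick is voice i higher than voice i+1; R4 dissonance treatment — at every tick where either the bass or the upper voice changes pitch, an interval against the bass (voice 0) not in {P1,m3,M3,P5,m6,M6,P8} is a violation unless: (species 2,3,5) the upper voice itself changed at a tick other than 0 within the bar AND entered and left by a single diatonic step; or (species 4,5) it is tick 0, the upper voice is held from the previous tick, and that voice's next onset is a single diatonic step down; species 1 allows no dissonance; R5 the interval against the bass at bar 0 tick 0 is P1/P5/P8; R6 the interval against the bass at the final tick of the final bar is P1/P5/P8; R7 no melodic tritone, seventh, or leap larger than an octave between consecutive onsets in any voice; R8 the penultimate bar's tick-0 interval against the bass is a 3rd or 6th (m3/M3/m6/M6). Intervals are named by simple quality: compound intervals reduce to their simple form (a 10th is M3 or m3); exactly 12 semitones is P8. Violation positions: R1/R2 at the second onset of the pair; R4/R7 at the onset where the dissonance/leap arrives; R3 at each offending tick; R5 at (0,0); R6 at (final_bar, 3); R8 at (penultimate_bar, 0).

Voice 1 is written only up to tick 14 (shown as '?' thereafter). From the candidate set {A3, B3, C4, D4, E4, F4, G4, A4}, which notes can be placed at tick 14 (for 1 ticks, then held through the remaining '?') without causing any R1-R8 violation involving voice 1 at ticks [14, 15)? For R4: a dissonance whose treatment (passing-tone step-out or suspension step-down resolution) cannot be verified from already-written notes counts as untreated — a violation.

A3: legal
B3: violates R4,R7
C4: legal
D4: violates R4
E4: legal
F4: legal
G4: violates R4
A4: legal

{A3, A4, C4, E4, F4}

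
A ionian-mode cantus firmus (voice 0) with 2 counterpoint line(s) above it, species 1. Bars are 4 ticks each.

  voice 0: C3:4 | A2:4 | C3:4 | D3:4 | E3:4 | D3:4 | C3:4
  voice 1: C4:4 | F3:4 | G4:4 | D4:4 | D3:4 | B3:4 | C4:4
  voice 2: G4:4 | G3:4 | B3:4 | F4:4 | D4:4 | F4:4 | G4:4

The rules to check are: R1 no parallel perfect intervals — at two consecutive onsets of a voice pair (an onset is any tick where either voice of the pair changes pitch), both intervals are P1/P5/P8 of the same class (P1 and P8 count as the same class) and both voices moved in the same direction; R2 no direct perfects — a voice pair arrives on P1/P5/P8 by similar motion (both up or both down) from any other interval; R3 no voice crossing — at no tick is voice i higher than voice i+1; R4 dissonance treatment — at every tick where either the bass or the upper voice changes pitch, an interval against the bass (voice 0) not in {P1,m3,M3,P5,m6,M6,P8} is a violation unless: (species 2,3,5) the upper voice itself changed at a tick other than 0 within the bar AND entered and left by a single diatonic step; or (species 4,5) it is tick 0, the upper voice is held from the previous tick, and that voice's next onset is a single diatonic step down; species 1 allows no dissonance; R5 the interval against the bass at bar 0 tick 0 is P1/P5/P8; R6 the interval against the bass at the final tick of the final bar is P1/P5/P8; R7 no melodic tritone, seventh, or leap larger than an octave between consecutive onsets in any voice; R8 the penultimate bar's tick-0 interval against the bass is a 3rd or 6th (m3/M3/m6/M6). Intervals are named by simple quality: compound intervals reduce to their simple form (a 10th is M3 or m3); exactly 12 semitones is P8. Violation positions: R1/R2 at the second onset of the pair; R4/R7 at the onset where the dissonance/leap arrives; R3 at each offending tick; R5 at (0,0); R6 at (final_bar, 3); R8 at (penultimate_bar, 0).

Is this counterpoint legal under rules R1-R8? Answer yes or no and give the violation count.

bar 0: v0=C3 v1=C4 v2=G4 (P5)
bar 1: v0=A2 v1=F3 v2=G3 (m7)
bar 2: v0=C3 v1=G4 v2=B3 (M7)
bar 3: v0=D3 v1=D4 v2=F4 (m3)
bar 4: v0=E3 v1=D3 v2=D4 (m7)
bar 5: v0=D3 v1=B3 v2=F4 (m3)
bar 6: v0=C3 v1=C4 v2=G4 (P5)
  R4 @ bar1.0: A2/G3 m7 untreated
  R2 @ bar2.0: A2/F3 m6 -> C3/G4 P5 similar
  R3 @ bar2.0: G4 above B3
  R4 @ bar2.0: C3/B3 M7 untreated
  R7 @ bar2.0: F3->G4 leap 14st
  R3 @ bar2.1: G4 above B3
  R3 @ bar2.2: G4 above B3
  R3 @ bar2.3: G4 above B3
  R7 @ bar3.0: B3->F4 leap 6st
  R2 @ bar4.0: D4/F4 m3 -> D3/D4 P8 similar
  R3 @ bar4.0: E3 above D3
  R4 @ bar4.0: E3/D3 M2 untreated
  R4 @ bar4.0: E3/D4 m7 untreated
  R3 @ bar4.1: E3 above D3
  R3 @ bar4.2: E3 above D3
  R3 @ bar4.3: E3 above D3
  R2 @ bar6.0: B3/F4 TT -> C4/G4 P5 similar

No (17 violations)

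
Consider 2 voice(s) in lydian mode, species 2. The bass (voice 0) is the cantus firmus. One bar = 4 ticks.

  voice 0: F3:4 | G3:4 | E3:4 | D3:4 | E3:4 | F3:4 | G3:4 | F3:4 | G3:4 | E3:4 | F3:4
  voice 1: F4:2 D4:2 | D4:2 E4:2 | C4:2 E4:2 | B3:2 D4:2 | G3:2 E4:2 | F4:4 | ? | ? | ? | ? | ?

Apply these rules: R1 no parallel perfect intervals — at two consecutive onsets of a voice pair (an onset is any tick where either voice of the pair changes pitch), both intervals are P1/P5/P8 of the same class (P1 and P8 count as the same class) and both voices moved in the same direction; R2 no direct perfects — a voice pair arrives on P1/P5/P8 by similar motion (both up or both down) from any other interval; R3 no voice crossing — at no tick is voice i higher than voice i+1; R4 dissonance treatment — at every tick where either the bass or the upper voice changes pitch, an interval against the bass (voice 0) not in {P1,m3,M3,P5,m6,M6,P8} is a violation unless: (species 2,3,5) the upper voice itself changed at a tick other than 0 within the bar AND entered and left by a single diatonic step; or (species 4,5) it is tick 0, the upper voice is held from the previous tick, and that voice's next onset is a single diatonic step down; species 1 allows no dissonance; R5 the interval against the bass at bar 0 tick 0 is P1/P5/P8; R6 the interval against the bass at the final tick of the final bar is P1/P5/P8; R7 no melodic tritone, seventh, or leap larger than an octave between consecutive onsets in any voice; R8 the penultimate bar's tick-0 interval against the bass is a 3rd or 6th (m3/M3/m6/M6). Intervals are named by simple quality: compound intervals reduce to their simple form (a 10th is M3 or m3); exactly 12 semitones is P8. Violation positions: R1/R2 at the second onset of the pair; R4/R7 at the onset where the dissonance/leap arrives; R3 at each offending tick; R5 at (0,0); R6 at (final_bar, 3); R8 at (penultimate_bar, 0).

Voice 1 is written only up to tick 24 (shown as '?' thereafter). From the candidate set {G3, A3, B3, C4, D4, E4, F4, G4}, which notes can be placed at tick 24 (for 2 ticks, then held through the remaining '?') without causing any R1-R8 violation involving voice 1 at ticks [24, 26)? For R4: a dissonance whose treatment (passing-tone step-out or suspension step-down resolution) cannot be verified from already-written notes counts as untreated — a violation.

G3: violates R7
A3: violates R4
B3: violates R7
C4: violates R4
D4: legal
E4: legal
F4: violates R4
G4: violates R1

{D4, E4}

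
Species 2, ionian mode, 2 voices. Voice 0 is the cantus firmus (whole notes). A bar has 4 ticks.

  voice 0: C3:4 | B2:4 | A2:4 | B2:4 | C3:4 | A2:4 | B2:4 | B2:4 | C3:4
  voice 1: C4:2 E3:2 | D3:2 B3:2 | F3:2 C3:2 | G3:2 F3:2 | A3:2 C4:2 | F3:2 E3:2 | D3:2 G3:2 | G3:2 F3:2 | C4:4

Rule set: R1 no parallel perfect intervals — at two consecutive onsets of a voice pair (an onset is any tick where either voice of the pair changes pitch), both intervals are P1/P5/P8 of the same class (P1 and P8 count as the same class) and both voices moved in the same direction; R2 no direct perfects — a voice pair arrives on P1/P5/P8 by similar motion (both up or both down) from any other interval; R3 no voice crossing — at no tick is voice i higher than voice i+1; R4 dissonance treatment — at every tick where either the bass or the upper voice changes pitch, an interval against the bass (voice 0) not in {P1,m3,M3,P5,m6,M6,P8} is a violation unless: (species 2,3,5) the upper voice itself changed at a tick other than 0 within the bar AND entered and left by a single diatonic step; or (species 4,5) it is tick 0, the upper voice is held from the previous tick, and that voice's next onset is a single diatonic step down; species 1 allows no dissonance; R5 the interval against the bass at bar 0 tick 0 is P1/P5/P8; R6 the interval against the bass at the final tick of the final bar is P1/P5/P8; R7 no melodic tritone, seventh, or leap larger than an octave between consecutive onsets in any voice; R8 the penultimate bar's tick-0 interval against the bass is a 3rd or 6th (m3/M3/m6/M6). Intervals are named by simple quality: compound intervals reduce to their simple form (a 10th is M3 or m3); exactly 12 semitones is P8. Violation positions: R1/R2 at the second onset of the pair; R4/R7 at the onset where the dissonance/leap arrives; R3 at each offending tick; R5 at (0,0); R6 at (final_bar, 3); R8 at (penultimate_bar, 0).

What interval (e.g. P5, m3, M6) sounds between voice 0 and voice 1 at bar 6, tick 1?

voice 0=B2 voice 1=D3 -> m3

m3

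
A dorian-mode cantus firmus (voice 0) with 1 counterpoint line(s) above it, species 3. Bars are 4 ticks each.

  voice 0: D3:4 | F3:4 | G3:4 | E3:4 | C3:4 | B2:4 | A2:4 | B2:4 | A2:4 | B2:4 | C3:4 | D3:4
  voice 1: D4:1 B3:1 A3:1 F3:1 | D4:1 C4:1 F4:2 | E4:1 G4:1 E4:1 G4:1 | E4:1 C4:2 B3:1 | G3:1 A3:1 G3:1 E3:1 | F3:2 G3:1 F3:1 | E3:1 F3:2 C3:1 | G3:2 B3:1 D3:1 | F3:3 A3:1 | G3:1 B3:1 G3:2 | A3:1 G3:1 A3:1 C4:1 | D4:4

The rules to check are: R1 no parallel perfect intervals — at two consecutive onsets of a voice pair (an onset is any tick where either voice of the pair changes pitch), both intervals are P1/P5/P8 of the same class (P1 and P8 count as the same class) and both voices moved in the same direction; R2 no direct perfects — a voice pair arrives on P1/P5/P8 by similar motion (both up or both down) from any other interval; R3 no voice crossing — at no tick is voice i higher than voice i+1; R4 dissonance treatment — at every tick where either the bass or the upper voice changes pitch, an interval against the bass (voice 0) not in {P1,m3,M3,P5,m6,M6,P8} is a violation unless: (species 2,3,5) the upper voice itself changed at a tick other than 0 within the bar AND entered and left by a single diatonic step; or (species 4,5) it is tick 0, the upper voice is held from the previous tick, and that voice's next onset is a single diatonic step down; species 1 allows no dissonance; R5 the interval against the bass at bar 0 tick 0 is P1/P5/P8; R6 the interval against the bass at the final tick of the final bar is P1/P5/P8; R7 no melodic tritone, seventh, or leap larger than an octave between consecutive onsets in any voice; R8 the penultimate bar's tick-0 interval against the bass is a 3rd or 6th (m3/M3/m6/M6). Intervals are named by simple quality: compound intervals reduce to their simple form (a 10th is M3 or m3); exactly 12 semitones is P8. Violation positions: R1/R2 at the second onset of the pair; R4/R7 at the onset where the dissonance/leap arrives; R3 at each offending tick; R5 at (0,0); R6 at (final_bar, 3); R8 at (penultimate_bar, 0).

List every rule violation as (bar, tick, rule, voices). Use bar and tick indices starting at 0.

(3, 0, R1, (0, 1))
(4, 0, R1, (0, 1))
(5, 0, R4, (0, 1))
(6, 0, R2, (0, 1))
(11, 0, R1, (0, 1))

bar 0: v0=D3 v1=D4 downbeat P8
bar 1: v0=F3 v1=D4 downbeat M6
bar 2: v0=G3 v1=E4 downbeat M6
bar 3: v0=E3 v1=E4 downbeat P8
bar 4: v0=C3 v1=G3 downbeat P5
bar 5: v0=B2 v1=F3 downbeat TT
bar 6: v0=A2 v1=E3 downbeat P5
bar 7: v0=B2 v1=G3 downbeat m6
bar 8: v0=A2 v1=F3 downbeat m6
bar 9: v0=B2 v1=G3 downbeat m6
bar 10: v0=C3 v1=A3 downbeat M6
bar 11: v0=D3 v1=D4 downbeat P8
  -> R1 @ bar 3 tick 0 v(0, 1): G3/G4 P8 -> E3/E4 P8 similar
  -> R1 @ bar 4 tick 0 v(0, 1): E3/B3 P5 -> C3/G3 P5 similar
  -> R4 @ bar 5 tick 0 v(0, 1): B2/F3 TT untreated
  -> R2 @ bar 6 tick 0 v(0, 1): B2/F3 TT -> A2/E3 P5 similar
  -> R1 @ bar 11 tick 0 v(0, 1): C3/C4 P8 -> D3/D4 P8 similar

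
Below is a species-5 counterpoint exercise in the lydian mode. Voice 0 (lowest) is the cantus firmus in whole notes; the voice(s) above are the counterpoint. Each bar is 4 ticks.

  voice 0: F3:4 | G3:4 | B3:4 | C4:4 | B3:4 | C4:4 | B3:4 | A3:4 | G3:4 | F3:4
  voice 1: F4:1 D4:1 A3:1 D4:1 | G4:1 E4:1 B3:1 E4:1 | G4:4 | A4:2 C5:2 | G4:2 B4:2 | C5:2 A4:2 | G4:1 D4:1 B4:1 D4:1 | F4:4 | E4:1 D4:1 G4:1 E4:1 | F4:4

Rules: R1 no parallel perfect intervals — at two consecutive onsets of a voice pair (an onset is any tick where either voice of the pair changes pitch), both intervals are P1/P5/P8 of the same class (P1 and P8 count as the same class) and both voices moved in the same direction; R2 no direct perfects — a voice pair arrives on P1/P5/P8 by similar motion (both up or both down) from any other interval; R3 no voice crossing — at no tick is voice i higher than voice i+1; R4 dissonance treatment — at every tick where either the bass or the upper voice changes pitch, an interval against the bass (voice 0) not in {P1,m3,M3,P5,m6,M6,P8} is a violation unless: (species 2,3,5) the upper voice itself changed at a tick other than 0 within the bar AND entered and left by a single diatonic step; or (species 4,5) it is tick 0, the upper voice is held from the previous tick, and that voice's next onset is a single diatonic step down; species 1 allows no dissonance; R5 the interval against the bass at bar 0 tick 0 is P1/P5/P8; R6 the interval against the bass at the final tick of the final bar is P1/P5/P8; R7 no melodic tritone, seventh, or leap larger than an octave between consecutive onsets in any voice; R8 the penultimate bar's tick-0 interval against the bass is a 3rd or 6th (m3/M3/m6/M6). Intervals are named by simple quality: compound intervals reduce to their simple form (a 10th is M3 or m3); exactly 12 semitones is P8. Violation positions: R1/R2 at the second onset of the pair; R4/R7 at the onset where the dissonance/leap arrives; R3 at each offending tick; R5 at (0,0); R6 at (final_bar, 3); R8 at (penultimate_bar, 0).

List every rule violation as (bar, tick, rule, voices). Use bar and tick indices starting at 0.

bar 0: v0=F3 v1=F4 downbeat P8
bar 1: v0=G3 v1=G4 downbeat P8
bar 2: v0=B3 v1=G4 downbeat m6
bar 3: v0=C4 v1=A4 downbeat M6
bar 4: v0=B3 v1=G4 downbeat m6
bar 5: v0=C4 v1=C5 downbeat P8
bar 6: v0=B3 v1=G4 downbeat m6
bar 7: v0=A3 v1=F4 downbeat m6
bar 8: v0=G3 v1=E4 downbeat M6
bar 9: v0=F3 v1=F4 downbeat P8
  -> R2 @ bar 1 tick 0 v(0, 1): F3/D4 M6 -> G3/G4 P8 similar
  -> R1 @ bar 5 tick 0 v(0, 1): B3/B4 P8 -> C4/C5 P8 similar

(1, 0, R2, (0, 1))
(5, 0, R1, (0, 1))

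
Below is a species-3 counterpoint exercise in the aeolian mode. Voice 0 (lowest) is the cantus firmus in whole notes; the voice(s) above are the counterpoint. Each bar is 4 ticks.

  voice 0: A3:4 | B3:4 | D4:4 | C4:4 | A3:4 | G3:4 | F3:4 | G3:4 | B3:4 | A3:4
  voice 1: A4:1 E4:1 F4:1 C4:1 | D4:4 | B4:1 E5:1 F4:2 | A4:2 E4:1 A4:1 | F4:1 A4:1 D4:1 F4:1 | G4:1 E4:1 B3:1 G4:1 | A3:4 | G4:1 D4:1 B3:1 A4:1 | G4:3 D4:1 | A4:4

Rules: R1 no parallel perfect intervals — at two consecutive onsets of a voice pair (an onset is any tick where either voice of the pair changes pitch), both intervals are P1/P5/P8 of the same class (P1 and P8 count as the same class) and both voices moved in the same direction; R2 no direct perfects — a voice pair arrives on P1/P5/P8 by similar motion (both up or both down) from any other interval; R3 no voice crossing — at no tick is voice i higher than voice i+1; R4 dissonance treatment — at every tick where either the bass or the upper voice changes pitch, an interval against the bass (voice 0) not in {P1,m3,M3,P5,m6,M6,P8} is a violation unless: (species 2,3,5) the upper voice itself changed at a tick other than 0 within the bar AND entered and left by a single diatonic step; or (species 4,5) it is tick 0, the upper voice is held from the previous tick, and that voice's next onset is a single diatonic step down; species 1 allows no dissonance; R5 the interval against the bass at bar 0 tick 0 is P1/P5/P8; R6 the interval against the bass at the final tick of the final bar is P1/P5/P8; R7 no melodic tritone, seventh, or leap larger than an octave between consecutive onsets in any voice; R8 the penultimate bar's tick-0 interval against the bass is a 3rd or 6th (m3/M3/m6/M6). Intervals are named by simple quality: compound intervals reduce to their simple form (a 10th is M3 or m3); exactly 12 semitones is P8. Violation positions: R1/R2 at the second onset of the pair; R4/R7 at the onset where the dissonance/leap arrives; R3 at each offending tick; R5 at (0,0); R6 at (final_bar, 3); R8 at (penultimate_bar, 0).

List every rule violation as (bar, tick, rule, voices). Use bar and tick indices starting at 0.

(2, 1, R4, (0, 1))
(2, 2, R7, (1,))
(4, 2, R4, (0, 1))
(6, 0, R7, (1,))
(7, 0, R2, (0, 1))
(7, 0, R7, (1,))
(7, 3, R4, (0, 1))
(7, 3, R7, (1,))

bar 0: v0=A3 v1=A4 downbeat P8
bar 1: v0=B3 v1=D4 downbeat m3
bar 2: v0=D4 v1=B4 downbeat M6
bar 3: v0=C4 v1=A4 downbeat M6
bar 4: v0=A3 v1=F4 downbeat m6
bar 5: v0=G3 v1=G4 downbeat P8
bar 6: v0=F3 v1=A3 downbeat M3
bar 7: v0=G3 v1=G4 downbeat P8
bar 8: v0=B3 v1=G4 downbeat m6
bar 9: v0=A3 v1=A4 downbeat P8
  -> R4 @ bar 2 tick 1 v(0, 1): D4/E5 M2 untreated
  -> R7 @ bar 2 tick 2 v(1,): E5->F4 leap 11st
  -> R4 @ bar 4 tick 2 v(0, 1): A3/D4 P4 untreated
  -> R7 @ bar 6 tick 0 v(1,): G4->A3 leap 10st
  -> R2 @ bar 7 tick 0 v(0, 1): F3/A3 M3 -> G3/G4 P8 similar
  -> R7 @ bar 7 tick 0 v(1,): A3->G4 leap 10st
  -> R4 @ bar 7 tick 3 v(0, 1): G3/A4 M2 untreated
  -> R7 @ bar 7 tick 3 v(1,): B3->A4 leap 10st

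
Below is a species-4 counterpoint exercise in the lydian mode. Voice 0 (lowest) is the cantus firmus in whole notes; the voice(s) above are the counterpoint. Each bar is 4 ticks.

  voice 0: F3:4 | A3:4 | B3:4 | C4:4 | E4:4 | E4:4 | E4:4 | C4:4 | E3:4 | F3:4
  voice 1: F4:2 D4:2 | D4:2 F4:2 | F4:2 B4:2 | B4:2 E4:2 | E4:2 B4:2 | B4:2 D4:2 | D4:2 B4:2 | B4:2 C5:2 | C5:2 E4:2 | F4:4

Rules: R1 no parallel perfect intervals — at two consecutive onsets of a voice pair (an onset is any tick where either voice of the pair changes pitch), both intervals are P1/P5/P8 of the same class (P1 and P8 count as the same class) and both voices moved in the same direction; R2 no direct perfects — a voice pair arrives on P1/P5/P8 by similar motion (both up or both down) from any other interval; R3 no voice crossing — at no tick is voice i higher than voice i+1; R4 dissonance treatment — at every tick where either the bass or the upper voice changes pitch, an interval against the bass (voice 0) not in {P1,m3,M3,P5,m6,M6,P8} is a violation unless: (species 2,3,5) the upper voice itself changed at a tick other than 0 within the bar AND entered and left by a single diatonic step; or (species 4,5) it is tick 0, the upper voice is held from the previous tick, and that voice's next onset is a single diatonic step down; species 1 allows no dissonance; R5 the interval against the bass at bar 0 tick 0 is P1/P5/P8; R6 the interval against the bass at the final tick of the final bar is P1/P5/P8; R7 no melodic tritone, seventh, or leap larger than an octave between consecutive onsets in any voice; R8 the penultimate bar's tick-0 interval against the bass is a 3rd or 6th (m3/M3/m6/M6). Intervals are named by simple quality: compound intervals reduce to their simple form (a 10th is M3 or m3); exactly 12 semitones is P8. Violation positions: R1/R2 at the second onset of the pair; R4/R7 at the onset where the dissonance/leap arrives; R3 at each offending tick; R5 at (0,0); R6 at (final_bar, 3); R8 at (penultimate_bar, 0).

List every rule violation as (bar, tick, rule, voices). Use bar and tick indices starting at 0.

(1, 0, R4, (0, 1))
(2, 0, R4, (0, 1))
(2, 2, R7, (1,))
(3, 0, R4, (0, 1))
(5, 2, R3, (0, 1))
(5, 2, R4, (0, 1))
(5, 3, R3, (0, 1))
(6, 0, R3, (0, 1))
(6, 1, R3, (0, 1))
(7, 0, R4, (0, 1))
(9, 0, R1, (0, 1))

bar 0: v0=F3 v1=F4 downbeat P8
bar 1: v0=A3 v1=D4 downbeat P4
bar 2: v0=B3 v1=F4 downbeat TT
bar 3: v0=C4 v1=B4 downbeat M7
bar 4: v0=E4 v1=E4 downbeat P1
bar 5: v0=E4 v1=B4 downbeat P5
bar 6: v0=E4 v1=D4 downbeat M2
bar 7: v0=C4 v1=B4 downbeat M7
bar 8: v0=E3 v1=C5 downbeat m6
bar 9: v0=F3 v1=F4 downbeat P8
  -> R4 @ bar 1 tick 0 v(0, 1): A3/D4 P4 untreated
  -> R4 @ bar 2 tick 0 v(0, 1): B3/F4 TT untreated
  -> R7 @ bar 2 tick 2 v(1,): F4->B4 leap 6st
  -> R4 @ bar 3 tick 0 v(0, 1): C4/B4 M7 untreated
  -> R3 @ bar 5 tick 2 v(0, 1): E4 above D4
  -> R4 @ bar 5 tick 2 v(0, 1): E4/D4 M2 untreated
  -> R3 @ bar 5 tick 3 v(0, 1): E4 above D4
  -> R3 @ bar 6 tick 0 v(0, 1): E4 above D4
  -> R3 @ bar 6 tick 1 v(0, 1): E4 above D4
  -> R4 @ bar 7 tick 0 v(0, 1): C4/B4 M7 untreated
  -> R1 @ bar 9 tick 0 v(0, 1): E3/E4 P8 -> F3/F4 P8 similar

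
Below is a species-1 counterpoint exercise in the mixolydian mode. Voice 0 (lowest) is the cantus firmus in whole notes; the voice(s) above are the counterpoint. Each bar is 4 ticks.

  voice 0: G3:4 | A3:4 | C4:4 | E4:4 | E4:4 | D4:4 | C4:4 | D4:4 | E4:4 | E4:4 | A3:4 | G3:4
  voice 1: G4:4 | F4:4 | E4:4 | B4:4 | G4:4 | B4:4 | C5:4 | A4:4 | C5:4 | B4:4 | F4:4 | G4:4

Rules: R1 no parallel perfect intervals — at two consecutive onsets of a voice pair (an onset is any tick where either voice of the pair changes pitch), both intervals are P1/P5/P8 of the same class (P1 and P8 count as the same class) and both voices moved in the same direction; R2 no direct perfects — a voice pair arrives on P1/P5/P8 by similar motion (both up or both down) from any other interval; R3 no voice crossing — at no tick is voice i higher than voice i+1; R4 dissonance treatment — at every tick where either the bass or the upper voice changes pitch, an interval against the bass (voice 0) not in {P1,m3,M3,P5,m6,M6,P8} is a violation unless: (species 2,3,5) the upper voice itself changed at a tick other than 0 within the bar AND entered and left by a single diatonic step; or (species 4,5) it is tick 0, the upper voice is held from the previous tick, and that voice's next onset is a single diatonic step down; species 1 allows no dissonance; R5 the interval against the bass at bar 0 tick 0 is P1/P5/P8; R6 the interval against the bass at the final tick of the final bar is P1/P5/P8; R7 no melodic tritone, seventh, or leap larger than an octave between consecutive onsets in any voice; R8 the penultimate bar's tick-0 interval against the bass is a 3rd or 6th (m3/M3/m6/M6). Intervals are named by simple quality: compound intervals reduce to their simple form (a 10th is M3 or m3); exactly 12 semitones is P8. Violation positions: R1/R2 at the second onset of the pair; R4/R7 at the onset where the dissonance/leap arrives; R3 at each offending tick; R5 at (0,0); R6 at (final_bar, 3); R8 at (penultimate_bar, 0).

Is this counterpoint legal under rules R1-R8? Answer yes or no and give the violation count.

bar 0: v0=G3 v1=G4 (P8)
bar 1: v0=A3 v1=F4 (m6)
bar 2: v0=C4 v1=E4 (M3)
bar 3: v0=E4 v1=B4 (P5)
bar 4: v0=E4 v1=G4 (m3)
bar 5: v0=D4 v1=B4 (M6)
bar 6: v0=C4 v1=C5 (P8)
bar 7: v0=D4 v1=A4 (P5)
bar 8: v0=E4 v1=C5 (m6)
bar 9: v0=E4 v1=B4 (P5)
bar 10: v0=A3 v1=F4 (m6)
bar 11: v0=G3 v1=G4 (P8)
  R2 @ bar3.0: C4/E4 M3 -> E4/B4 P5 similar
  R7 @ bar10.0: B4->F4 leap 6st

No (2 violations)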